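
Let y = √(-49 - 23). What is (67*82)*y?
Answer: 32964*I*√2 ≈ 46618.0*I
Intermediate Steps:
y = 6*I*√2 (y = √(-72) = 6*I*√2 ≈ 8.4853*I)
(67*82)*y = (67*82)*(6*I*√2) = 5494*(6*I*√2) = 32964*I*√2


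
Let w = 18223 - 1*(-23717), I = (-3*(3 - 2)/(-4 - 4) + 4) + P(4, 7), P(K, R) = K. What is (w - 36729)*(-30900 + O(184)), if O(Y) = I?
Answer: -1287810063/8 ≈ -1.6098e+8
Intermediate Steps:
I = 67/8 (I = (-3*(3 - 2)/(-4 - 4) + 4) + 4 = (-3/(-8) + 4) + 4 = (-3*(-1)/8 + 4) + 4 = (-3*(-⅛) + 4) + 4 = (3/8 + 4) + 4 = 35/8 + 4 = 67/8 ≈ 8.3750)
w = 41940 (w = 18223 + 23717 = 41940)
O(Y) = 67/8
(w - 36729)*(-30900 + O(184)) = (41940 - 36729)*(-30900 + 67/8) = 5211*(-247133/8) = -1287810063/8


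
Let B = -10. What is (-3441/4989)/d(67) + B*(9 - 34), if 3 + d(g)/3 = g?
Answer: 79822853/319296 ≈ 250.00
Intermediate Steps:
d(g) = -9 + 3*g
(-3441/4989)/d(67) + B*(9 - 34) = (-3441/4989)/(-9 + 3*67) - 10*(9 - 34) = (-3441*1/4989)/(-9 + 201) - 10*(-25) = -1147/1663/192 + 250 = -1147/1663*1/192 + 250 = -1147/319296 + 250 = 79822853/319296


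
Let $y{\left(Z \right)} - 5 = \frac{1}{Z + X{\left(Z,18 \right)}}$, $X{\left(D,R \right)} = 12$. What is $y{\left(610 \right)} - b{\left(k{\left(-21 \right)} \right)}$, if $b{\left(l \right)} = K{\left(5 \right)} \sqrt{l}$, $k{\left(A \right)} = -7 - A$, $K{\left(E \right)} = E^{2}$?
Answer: $\frac{3111}{622} - 25 \sqrt{14} \approx -88.54$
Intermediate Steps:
$b{\left(l \right)} = 25 \sqrt{l}$ ($b{\left(l \right)} = 5^{2} \sqrt{l} = 25 \sqrt{l}$)
$y{\left(Z \right)} = 5 + \frac{1}{12 + Z}$ ($y{\left(Z \right)} = 5 + \frac{1}{Z + 12} = 5 + \frac{1}{12 + Z}$)
$y{\left(610 \right)} - b{\left(k{\left(-21 \right)} \right)} = \frac{61 + 5 \cdot 610}{12 + 610} - 25 \sqrt{-7 - -21} = \frac{61 + 3050}{622} - 25 \sqrt{-7 + 21} = \frac{1}{622} \cdot 3111 - 25 \sqrt{14} = \frac{3111}{622} - 25 \sqrt{14}$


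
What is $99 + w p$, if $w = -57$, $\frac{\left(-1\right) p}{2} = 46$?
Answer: $5343$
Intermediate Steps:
$p = -92$ ($p = \left(-2\right) 46 = -92$)
$99 + w p = 99 - -5244 = 99 + 5244 = 5343$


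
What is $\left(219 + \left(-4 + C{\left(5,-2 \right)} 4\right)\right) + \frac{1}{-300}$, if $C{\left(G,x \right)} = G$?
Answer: $\frac{70499}{300} \approx 235.0$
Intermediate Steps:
$\left(219 + \left(-4 + C{\left(5,-2 \right)} 4\right)\right) + \frac{1}{-300} = \left(219 + \left(-4 + 5 \cdot 4\right)\right) + \frac{1}{-300} = \left(219 + \left(-4 + 20\right)\right) - \frac{1}{300} = \left(219 + 16\right) - \frac{1}{300} = 235 - \frac{1}{300} = \frac{70499}{300}$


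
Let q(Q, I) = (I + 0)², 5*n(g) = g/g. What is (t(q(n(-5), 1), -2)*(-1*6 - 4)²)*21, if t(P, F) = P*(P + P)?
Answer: 4200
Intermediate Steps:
n(g) = ⅕ (n(g) = (g/g)/5 = (⅕)*1 = ⅕)
q(Q, I) = I²
t(P, F) = 2*P² (t(P, F) = P*(2*P) = 2*P²)
(t(q(n(-5), 1), -2)*(-1*6 - 4)²)*21 = ((2*(1²)²)*(-1*6 - 4)²)*21 = ((2*1²)*(-6 - 4)²)*21 = ((2*1)*(-10)²)*21 = (2*100)*21 = 200*21 = 4200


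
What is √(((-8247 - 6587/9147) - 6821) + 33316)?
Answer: √1526706277743/9147 ≈ 135.08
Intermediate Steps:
√(((-8247 - 6587/9147) - 6821) + 33316) = √((-75441896/9147 - 6821) + 33316) = √(-137833583/9147 + 33316) = √(166907869/9147) = √1526706277743/9147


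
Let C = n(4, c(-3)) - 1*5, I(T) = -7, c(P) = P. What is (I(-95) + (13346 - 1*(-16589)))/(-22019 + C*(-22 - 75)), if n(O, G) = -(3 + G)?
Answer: -4988/3589 ≈ -1.3898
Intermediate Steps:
n(O, G) = -3 - G
C = -5 (C = (-3 - 1*(-3)) - 1*5 = (-3 + 3) - 5 = 0 - 5 = -5)
(I(-95) + (13346 - 1*(-16589)))/(-22019 + C*(-22 - 75)) = (-7 + (13346 - 1*(-16589)))/(-22019 - 5*(-22 - 75)) = (-7 + (13346 + 16589))/(-22019 - 5*(-97)) = (-7 + 29935)/(-22019 + 485) = 29928/(-21534) = 29928*(-1/21534) = -4988/3589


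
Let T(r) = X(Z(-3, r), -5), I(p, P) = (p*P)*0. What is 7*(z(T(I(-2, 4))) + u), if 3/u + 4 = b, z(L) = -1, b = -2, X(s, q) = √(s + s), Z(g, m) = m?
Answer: -21/2 ≈ -10.500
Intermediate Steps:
I(p, P) = 0 (I(p, P) = (P*p)*0 = 0)
X(s, q) = √2*√s (X(s, q) = √(2*s) = √2*√s)
T(r) = √2*√r
u = -½ (u = 3/(-4 - 2) = 3/(-6) = 3*(-⅙) = -½ ≈ -0.50000)
7*(z(T(I(-2, 4))) + u) = 7*(-1 - ½) = 7*(-3/2) = -21/2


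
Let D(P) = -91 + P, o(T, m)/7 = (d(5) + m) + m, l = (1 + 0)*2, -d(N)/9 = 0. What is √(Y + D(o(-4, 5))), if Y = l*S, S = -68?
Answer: I*√157 ≈ 12.53*I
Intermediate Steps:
d(N) = 0 (d(N) = -9*0 = 0)
l = 2 (l = 1*2 = 2)
o(T, m) = 14*m (o(T, m) = 7*((0 + m) + m) = 7*(m + m) = 7*(2*m) = 14*m)
Y = -136 (Y = 2*(-68) = -136)
√(Y + D(o(-4, 5))) = √(-136 + (-91 + 14*5)) = √(-136 + (-91 + 70)) = √(-136 - 21) = √(-157) = I*√157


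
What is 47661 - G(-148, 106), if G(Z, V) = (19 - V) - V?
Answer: 47854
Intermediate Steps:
G(Z, V) = 19 - 2*V
47661 - G(-148, 106) = 47661 - (19 - 2*106) = 47661 - (19 - 212) = 47661 - 1*(-193) = 47661 + 193 = 47854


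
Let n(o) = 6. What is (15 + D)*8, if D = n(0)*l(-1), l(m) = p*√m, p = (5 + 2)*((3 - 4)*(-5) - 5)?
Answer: 120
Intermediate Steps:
p = 0 (p = 7*(-1*(-5) - 5) = 7*(5 - 5) = 7*0 = 0)
l(m) = 0 (l(m) = 0*√m = 0)
D = 0 (D = 6*0 = 0)
(15 + D)*8 = (15 + 0)*8 = 15*8 = 120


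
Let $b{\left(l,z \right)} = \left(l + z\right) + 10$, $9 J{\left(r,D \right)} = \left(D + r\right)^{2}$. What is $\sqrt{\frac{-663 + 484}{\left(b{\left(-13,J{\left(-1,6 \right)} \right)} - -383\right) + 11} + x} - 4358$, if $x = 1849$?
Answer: $-4358 + \frac{\sqrt{5804403070}}{1772} \approx -4315.0$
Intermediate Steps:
$J{\left(r,D \right)} = \frac{\left(D + r\right)^{2}}{9}$
$b{\left(l,z \right)} = 10 + l + z$
$\sqrt{\frac{-663 + 484}{\left(b{\left(-13,J{\left(-1,6 \right)} \right)} - -383\right) + 11} + x} - 4358 = \sqrt{\frac{-663 + 484}{\left(\left(10 - 13 + \frac{\left(6 - 1\right)^{2}}{9}\right) - -383\right) + 11} + 1849} - 4358 = \sqrt{- \frac{179}{\left(\left(10 - 13 + \frac{5^{2}}{9}\right) + 383\right) + 11} + 1849} - 4358 = \sqrt{- \frac{179}{\left(\left(10 - 13 + \frac{1}{9} \cdot 25\right) + 383\right) + 11} + 1849} - 4358 = \sqrt{- \frac{179}{\left(\left(10 - 13 + \frac{25}{9}\right) + 383\right) + 11} + 1849} - 4358 = \sqrt{- \frac{179}{\left(- \frac{2}{9} + 383\right) + 11} + 1849} - 4358 = \sqrt{- \frac{179}{\frac{3445}{9} + 11} + 1849} - 4358 = \sqrt{- \frac{179}{\frac{3544}{9}} + 1849} - 4358 = \sqrt{\left(-179\right) \frac{9}{3544} + 1849} - 4358 = \sqrt{- \frac{1611}{3544} + 1849} - 4358 = \sqrt{\frac{6551245}{3544}} - 4358 = \frac{\sqrt{5804403070}}{1772} - 4358 = -4358 + \frac{\sqrt{5804403070}}{1772}$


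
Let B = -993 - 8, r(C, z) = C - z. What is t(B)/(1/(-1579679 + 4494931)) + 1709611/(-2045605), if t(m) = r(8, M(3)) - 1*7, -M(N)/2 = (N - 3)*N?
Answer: 5963452357849/2045605 ≈ 2.9153e+6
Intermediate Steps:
M(N) = -2*N*(-3 + N) (M(N) = -2*(N - 3)*N = -2*(-3 + N)*N = -2*N*(-3 + N))
B = -1001
t(m) = 1 (t(m) = (8 - 2*3*(3 - 1*3)) - 1*7 = (8 - 2*3*(3 - 3)) - 7 = (8 - 2*3*0) - 7 = (8 - 1*0) - 7 = (8 + 0) - 7 = 8 - 7 = 1)
t(B)/(1/(-1579679 + 4494931)) + 1709611/(-2045605) = 1/1/(-1579679 + 4494931) + 1709611/(-2045605) = 1/1/2915252 + 1709611*(-1/2045605) = 1/(1/2915252) - 1709611/2045605 = 1*2915252 - 1709611/2045605 = 2915252 - 1709611/2045605 = 5963452357849/2045605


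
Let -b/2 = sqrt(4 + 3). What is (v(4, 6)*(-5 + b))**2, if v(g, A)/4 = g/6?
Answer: 3392/9 + 1280*sqrt(7)/9 ≈ 753.17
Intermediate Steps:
v(g, A) = 2*g/3 (v(g, A) = 4*(g/6) = 2*g/3)
b = -2*sqrt(7) (b = -2*sqrt(4 + 3) = -2*sqrt(7) ≈ -5.2915)
(v(4, 6)*(-5 + b))**2 = (((2/3)*4)*(-5 - 2*sqrt(7)))**2 = (8*(-5 - 2*sqrt(7))/3)**2 = (-40/3 - 16*sqrt(7)/3)**2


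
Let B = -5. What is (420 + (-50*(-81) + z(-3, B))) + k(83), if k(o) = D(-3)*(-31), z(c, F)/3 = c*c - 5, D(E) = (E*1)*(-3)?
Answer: 4203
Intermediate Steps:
D(E) = -3*E (D(E) = E*(-3) = -3*E)
z(c, F) = -15 + 3*c² (z(c, F) = 3*(c*c - 5) = 3*(c² - 5) = 3*(-5 + c²) = -15 + 3*c²)
k(o) = -279 (k(o) = -3*(-3)*(-31) = 9*(-31) = -279)
(420 + (-50*(-81) + z(-3, B))) + k(83) = (420 + (-50*(-81) + (-15 + 3*(-3)²))) - 279 = (420 + (4050 + (-15 + 3*9))) - 279 = (420 + (4050 + (-15 + 27))) - 279 = (420 + (4050 + 12)) - 279 = (420 + 4062) - 279 = 4482 - 279 = 4203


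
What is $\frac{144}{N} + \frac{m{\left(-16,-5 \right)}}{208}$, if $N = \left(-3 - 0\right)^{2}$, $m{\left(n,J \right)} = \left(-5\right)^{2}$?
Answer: $\frac{3353}{208} \approx 16.12$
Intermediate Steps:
$m{\left(n,J \right)} = 25$
$N = 9$ ($N = \left(-3 + 0\right)^{2} = \left(-3\right)^{2} = 9$)
$\frac{144}{N} + \frac{m{\left(-16,-5 \right)}}{208} = \frac{144}{9} + \frac{25}{208} = 144 \cdot \frac{1}{9} + 25 \cdot \frac{1}{208} = 16 + \frac{25}{208} = \frac{3353}{208}$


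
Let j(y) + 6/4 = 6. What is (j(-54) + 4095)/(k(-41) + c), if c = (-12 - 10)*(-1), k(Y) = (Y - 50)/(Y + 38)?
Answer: 24597/314 ≈ 78.334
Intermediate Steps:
j(y) = 9/2 (j(y) = -3/2 + 6 = 9/2)
k(Y) = (-50 + Y)/(38 + Y)
c = 22 (c = -22*(-1) = 22)
(j(-54) + 4095)/(k(-41) + c) = (9/2 + 4095)/((-50 - 41)/(38 - 41) + 22) = 8199/(2*(-91/(-3) + 22)) = 8199/(2*(-⅓*(-91) + 22)) = 8199/(2*(91/3 + 22)) = 8199/(2*(157/3)) = (8199/2)*(3/157) = 24597/314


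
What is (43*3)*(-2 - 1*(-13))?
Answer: 1419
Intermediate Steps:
(43*3)*(-2 - 1*(-13)) = 129*(-2 + 13) = 129*11 = 1419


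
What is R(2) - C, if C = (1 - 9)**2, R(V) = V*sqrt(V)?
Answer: -64 + 2*sqrt(2) ≈ -61.172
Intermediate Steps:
R(V) = V**(3/2)
C = 64 (C = (-8)**2 = 64)
R(2) - C = 2**(3/2) - 1*64 = 2*sqrt(2) - 64 = -64 + 2*sqrt(2)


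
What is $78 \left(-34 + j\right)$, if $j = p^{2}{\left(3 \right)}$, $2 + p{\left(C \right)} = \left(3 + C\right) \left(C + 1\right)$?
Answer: $35100$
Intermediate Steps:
$p{\left(C \right)} = -2 + \left(1 + C\right) \left(3 + C\right)$ ($p{\left(C \right)} = -2 + \left(3 + C\right) \left(C + 1\right) = -2 + \left(3 + C\right) \left(1 + C\right) = -2 + \left(1 + C\right) \left(3 + C\right)$)
$j = 484$ ($j = \left(1 + 3^{2} + 4 \cdot 3\right)^{2} = \left(1 + 9 + 12\right)^{2} = 22^{2} = 484$)
$78 \left(-34 + j\right) = 78 \left(-34 + 484\right) = 78 \cdot 450 = 35100$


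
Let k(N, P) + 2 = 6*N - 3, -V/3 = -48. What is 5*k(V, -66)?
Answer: 4295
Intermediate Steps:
V = 144 (V = -3*(-48) = 144)
k(N, P) = -5 + 6*N (k(N, P) = -2 + (6*N - 3) = -2 + (-3 + 6*N) = -5 + 6*N)
5*k(V, -66) = 5*(-5 + 6*144) = 5*(-5 + 864) = 5*859 = 4295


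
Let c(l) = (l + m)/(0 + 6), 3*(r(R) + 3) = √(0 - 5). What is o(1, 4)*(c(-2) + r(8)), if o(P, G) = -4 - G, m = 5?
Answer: 20 - 8*I*√5/3 ≈ 20.0 - 5.9628*I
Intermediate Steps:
r(R) = -3 + I*√5/3 (r(R) = -3 + √(0 - 5)/3 = -3 + √(-5)/3 = -3 + (I*√5)/3 = -3 + I*√5/3)
c(l) = ⅚ + l/6 (c(l) = (l + 5)/(0 + 6) = (5 + l)/6 = (5 + l)*(⅙) = ⅚ + l/6)
o(1, 4)*(c(-2) + r(8)) = (-4 - 1*4)*((⅚ + (⅙)*(-2)) + (-3 + I*√5/3)) = (-4 - 4)*((⅚ - ⅓) + (-3 + I*√5/3)) = -8*(½ + (-3 + I*√5/3)) = -8*(-5/2 + I*√5/3) = 20 - 8*I*√5/3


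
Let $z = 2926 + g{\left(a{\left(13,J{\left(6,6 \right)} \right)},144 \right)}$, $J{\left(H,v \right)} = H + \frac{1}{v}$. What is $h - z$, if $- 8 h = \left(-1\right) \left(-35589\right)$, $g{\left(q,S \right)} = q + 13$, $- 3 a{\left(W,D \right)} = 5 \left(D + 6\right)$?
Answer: $- \frac{530449}{72} \approx -7367.3$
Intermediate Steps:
$a{\left(W,D \right)} = -10 - \frac{5 D}{3}$ ($a{\left(W,D \right)} = - \frac{5 \left(D + 6\right)}{3} = - \frac{5 \left(6 + D\right)}{3} = - \frac{30 + 5 D}{3} = -10 - \frac{5 D}{3}$)
$g{\left(q,S \right)} = 13 + q$
$z = \frac{52537}{18}$ ($z = 2926 + \left(13 - \left(10 + \frac{5 \left(6 + \frac{1}{6}\right)}{3}\right)\right) = 2926 + \left(13 - \frac{365}{18}\right) = 2926 - \frac{131}{18} = \frac{52537}{18} \approx 2918.7$)
$h = - \frac{35589}{8}$ ($h = - \frac{\left(-1\right) \left(-35589\right)}{8} = \left(- \frac{1}{8}\right) 35589 = - \frac{35589}{8} \approx -4448.6$)
$h - z = - \frac{35589}{8} - \frac{52537}{18} = - \frac{530449}{72}$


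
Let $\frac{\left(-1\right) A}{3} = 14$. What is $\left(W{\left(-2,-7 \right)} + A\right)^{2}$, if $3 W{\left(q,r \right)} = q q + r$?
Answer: $1849$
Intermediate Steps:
$W{\left(q,r \right)} = \frac{r}{3} + \frac{q^{2}}{3}$ ($W{\left(q,r \right)} = \frac{q q + r}{3} = \frac{q^{2} + r}{3} = \frac{r + q^{2}}{3} = \frac{r}{3} + \frac{q^{2}}{3}$)
$A = -42$ ($A = \left(-3\right) 14 = -42$)
$\left(W{\left(-2,-7 \right)} + A\right)^{2} = \left(\left(\frac{1}{3} \left(-7\right) + \frac{\left(-2\right)^{2}}{3}\right) - 42\right)^{2} = \left(\left(- \frac{7}{3} + \frac{1}{3} \cdot 4\right) - 42\right)^{2} = \left(\left(- \frac{7}{3} + \frac{4}{3}\right) - 42\right)^{2} = \left(-1 - 42\right)^{2} = \left(-43\right)^{2} = 1849$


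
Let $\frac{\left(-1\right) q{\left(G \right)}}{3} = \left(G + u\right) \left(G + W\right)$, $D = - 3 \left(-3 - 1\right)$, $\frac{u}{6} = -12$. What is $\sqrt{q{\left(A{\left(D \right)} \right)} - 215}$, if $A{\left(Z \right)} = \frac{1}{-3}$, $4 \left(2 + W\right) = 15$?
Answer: $\frac{\sqrt{3327}}{6} \approx 9.6134$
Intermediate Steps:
$W = \frac{7}{4}$ ($W = -2 + \frac{1}{4} \cdot 15 = -2 + \frac{15}{4} = \frac{7}{4} \approx 1.75$)
$u = -72$ ($u = 6 \left(-12\right) = -72$)
$D = 12$ ($D = \left(-3\right) \left(-4\right) = 12$)
$A{\left(Z \right)} = - \frac{1}{3}$
$q{\left(G \right)} = - 3 \left(-72 + G\right) \left(\frac{7}{4} + G\right)$ ($q{\left(G \right)} = - 3 \left(G - 72\right) \left(G + \frac{7}{4}\right) = - 3 \left(-72 + G\right) \left(\frac{7}{4} + G\right)$)
$\sqrt{q{\left(A{\left(D \right)} \right)} - 215} = \sqrt{\left(378 - 3 \left(- \frac{1}{3}\right)^{2} + \frac{843}{4} \left(- \frac{1}{3}\right)\right) - 215} = \sqrt{\left(378 - \frac{1}{3} - \frac{281}{4}\right) - 215} = \sqrt{\frac{3689}{12} - 215} = \sqrt{\frac{1109}{12}} = \frac{\sqrt{3327}}{6}$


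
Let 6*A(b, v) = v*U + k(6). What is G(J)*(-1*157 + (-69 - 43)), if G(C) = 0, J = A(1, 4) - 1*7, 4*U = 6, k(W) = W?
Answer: 0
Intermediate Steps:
U = 3/2 (U = (1/4)*6 = 3/2 ≈ 1.5000)
A(b, v) = 1 + v/4 (A(b, v) = (v*(3/2) + 6)/6 = (3*v/2 + 6)/6 = (6 + 3*v/2)/6 = 1 + v/4)
J = -5 (J = (1 + (1/4)*4) - 1*7 = (1 + 1) - 7 = 2 - 7 = -5)
G(J)*(-1*157 + (-69 - 43)) = 0*(-1*157 + (-69 - 43)) = 0*(-157 - 112) = 0*(-269) = 0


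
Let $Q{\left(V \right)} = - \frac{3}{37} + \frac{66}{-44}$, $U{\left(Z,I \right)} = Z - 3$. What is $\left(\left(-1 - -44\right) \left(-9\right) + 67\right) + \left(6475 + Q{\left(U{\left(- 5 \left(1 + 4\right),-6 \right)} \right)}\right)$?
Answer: $\frac{455353}{74} \approx 6153.4$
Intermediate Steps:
$U{\left(Z,I \right)} = -3 + Z$ ($U{\left(Z,I \right)} = Z - 3 = -3 + Z$)
$Q{\left(V \right)} = - \frac{117}{74}$ ($Q{\left(V \right)} = \left(-3\right) \frac{1}{37} + 66 \left(- \frac{1}{44}\right) = - \frac{3}{37} - \frac{3}{2} = - \frac{117}{74}$)
$\left(\left(-1 - -44\right) \left(-9\right) + 67\right) + \left(6475 + Q{\left(U{\left(- 5 \left(1 + 4\right),-6 \right)} \right)}\right) = \left(\left(-1 - -44\right) \left(-9\right) + 67\right) + \left(6475 - \frac{117}{74}\right) = \left(\left(-1 + 44\right) \left(-9\right) + 67\right) + \frac{479033}{74} = \left(43 \left(-9\right) + 67\right) + \frac{479033}{74} = \left(-387 + 67\right) + \frac{479033}{74} = -320 + \frac{479033}{74} = \frac{455353}{74}$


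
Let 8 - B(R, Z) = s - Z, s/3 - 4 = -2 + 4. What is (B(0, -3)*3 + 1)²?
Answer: 1444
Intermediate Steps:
s = 18 (s = 12 + 3*(-2 + 4) = 12 + 3*2 = 12 + 6 = 18)
B(R, Z) = -10 + Z (B(R, Z) = 8 - (18 - Z) = 8 + (-18 + Z) = -10 + Z)
(B(0, -3)*3 + 1)² = ((-10 - 3)*3 + 1)² = (-13*3 + 1)² = (-39 + 1)² = (-38)² = 1444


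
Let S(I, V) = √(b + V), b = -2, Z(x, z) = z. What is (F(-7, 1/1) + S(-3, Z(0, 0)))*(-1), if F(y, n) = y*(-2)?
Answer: -14 - I*√2 ≈ -14.0 - 1.4142*I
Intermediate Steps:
F(y, n) = -2*y
S(I, V) = √(-2 + V)
(F(-7, 1/1) + S(-3, Z(0, 0)))*(-1) = (-2*(-7) + √(-2 + 0))*(-1) = (14 + √(-2))*(-1) = (14 + I*√2)*(-1) = -14 - I*√2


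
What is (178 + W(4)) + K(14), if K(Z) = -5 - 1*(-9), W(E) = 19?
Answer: 201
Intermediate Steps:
K(Z) = 4 (K(Z) = -5 + 9 = 4)
(178 + W(4)) + K(14) = (178 + 19) + 4 = 197 + 4 = 201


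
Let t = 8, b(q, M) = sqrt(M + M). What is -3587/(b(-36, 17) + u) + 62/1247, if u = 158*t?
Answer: -2777401526/996142257 + 3587*sqrt(34)/1597662 ≈ -2.7751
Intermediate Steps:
b(q, M) = sqrt(2)*sqrt(M) (b(q, M) = sqrt(2*M) = sqrt(2)*sqrt(M))
u = 1264 (u = 158*8 = 1264)
-3587/(b(-36, 17) + u) + 62/1247 = -3587/(sqrt(2)*sqrt(17) + 1264) + 62/1247 = -3587/(sqrt(34) + 1264) + 62*(1/1247) = -3587/(1264 + sqrt(34)) + 62/1247 = 62/1247 - 3587/(1264 + sqrt(34))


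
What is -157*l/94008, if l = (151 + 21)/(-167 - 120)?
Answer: 6751/6745074 ≈ 0.0010009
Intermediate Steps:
l = -172/287 (l = 172/(-287) = 172*(-1/287) = -172/287 ≈ -0.59930)
-157*l/94008 = -157*(-172/287)/94008 = (27004/287)*(1/94008) = 6751/6745074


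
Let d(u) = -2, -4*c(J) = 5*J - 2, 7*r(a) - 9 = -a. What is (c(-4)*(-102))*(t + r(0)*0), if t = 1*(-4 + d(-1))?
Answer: 3366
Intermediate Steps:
r(a) = 9/7 - a/7 (r(a) = 9/7 + (-a)/7 = 9/7 - a/7)
c(J) = ½ - 5*J/4 (c(J) = -(5*J - 2)/4 = -(-2 + 5*J)/4 = ½ - 5*J/4)
t = -6 (t = 1*(-4 - 2) = 1*(-6) = -6)
(c(-4)*(-102))*(t + r(0)*0) = ((½ - 5/4*(-4))*(-102))*(-6 + (9/7 - ⅐*0)*0) = ((½ + 5)*(-102))*(-6 + (9/7 + 0)*0) = ((11/2)*(-102))*(-6 + (9/7)*0) = -561*(-6 + 0) = -561*(-6) = 3366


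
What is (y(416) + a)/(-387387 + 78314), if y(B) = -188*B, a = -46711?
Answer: 124919/309073 ≈ 0.40417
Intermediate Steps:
(y(416) + a)/(-387387 + 78314) = (-188*416 - 46711)/(-387387 + 78314) = (-78208 - 46711)/(-309073) = -124919*(-1/309073) = 124919/309073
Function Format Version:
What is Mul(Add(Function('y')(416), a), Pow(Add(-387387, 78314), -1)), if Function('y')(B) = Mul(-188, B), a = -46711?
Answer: Rational(124919, 309073) ≈ 0.40417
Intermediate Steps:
Mul(Add(Function('y')(416), a), Pow(Add(-387387, 78314), -1)) = Mul(Add(Mul(-188, 416), -46711), Pow(Add(-387387, 78314), -1)) = Mul(Add(-78208, -46711), Pow(-309073, -1)) = Mul(-124919, Rational(-1, 309073)) = Rational(124919, 309073)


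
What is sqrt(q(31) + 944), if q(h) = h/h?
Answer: 3*sqrt(105) ≈ 30.741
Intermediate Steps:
q(h) = 1
sqrt(q(31) + 944) = sqrt(1 + 944) = sqrt(945) = 3*sqrt(105)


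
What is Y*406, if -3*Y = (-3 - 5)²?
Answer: -25984/3 ≈ -8661.3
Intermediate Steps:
Y = -64/3 (Y = -(-3 - 5)²/3 = -⅓*(-8)² = -⅓*64 = -64/3 ≈ -21.333)
Y*406 = -64/3*406 = -25984/3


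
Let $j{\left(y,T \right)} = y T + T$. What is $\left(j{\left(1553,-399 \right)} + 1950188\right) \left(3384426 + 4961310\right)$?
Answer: $11101013974512$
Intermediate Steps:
$j{\left(y,T \right)} = T + T y$ ($j{\left(y,T \right)} = T y + T = T + T y$)
$\left(j{\left(1553,-399 \right)} + 1950188\right) \left(3384426 + 4961310\right) = \left(- 399 \left(1 + 1553\right) + 1950188\right) \left(3384426 + 4961310\right) = \left(\left(-399\right) 1554 + 1950188\right) 8345736 = \left(-620046 + 1950188\right) 8345736 = 1330142 \cdot 8345736 = 11101013974512$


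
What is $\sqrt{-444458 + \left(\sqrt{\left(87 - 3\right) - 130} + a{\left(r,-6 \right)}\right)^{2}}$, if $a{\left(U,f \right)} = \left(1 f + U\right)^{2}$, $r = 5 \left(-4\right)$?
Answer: $2 \sqrt{3118 + 338 i \sqrt{46}} \approx 118.22 + 38.782 i$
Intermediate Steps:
$r = -20$
$a{\left(U,f \right)} = \left(U + f\right)^{2}$ ($a{\left(U,f \right)} = \left(f + U\right)^{2} = \left(U + f\right)^{2}$)
$\sqrt{-444458 + \left(\sqrt{\left(87 - 3\right) - 130} + a{\left(r,-6 \right)}\right)^{2}} = \sqrt{-444458 + \left(\sqrt{\left(87 - 3\right) - 130} + \left(-20 - 6\right)^{2}\right)^{2}} = \sqrt{-444458 + \left(\sqrt{\left(87 - 3\right) - 130} + \left(-26\right)^{2}\right)^{2}} = \sqrt{-444458 + \left(\sqrt{84 - 130} + 676\right)^{2}} = \sqrt{-444458 + \left(\sqrt{-46} + 676\right)^{2}} = \sqrt{-444458 + \left(i \sqrt{46} + 676\right)^{2}} = \sqrt{-444458 + \left(676 + i \sqrt{46}\right)^{2}}$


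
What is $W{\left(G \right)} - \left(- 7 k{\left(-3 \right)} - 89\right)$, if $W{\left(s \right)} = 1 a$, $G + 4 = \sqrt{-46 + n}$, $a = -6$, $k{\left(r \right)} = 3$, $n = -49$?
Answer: $104$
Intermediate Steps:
$G = -4 + i \sqrt{95}$ ($G = -4 + \sqrt{-46 - 49} = -4 + \sqrt{-95} = -4 + i \sqrt{95} \approx -4.0 + 9.7468 i$)
$W{\left(s \right)} = -6$ ($W{\left(s \right)} = 1 \left(-6\right) = -6$)
$W{\left(G \right)} - \left(- 7 k{\left(-3 \right)} - 89\right) = -6 - \left(\left(-7\right) 3 - 89\right) = -6 - \left(-21 - 89\right) = -6 - -110 = -6 + 110 = 104$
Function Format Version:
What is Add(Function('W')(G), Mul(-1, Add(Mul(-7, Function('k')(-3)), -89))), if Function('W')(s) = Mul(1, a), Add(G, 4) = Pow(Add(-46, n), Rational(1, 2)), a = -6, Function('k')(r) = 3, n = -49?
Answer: 104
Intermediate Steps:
G = Add(-4, Mul(I, Pow(95, Rational(1, 2)))) (G = Add(-4, Pow(Add(-46, -49), Rational(1, 2))) = Add(-4, Pow(-95, Rational(1, 2))) = Add(-4, Mul(I, Pow(95, Rational(1, 2)))) ≈ Add(-4.0000, Mul(9.7468, I)))
Function('W')(s) = -6 (Function('W')(s) = Mul(1, -6) = -6)
Add(Function('W')(G), Mul(-1, Add(Mul(-7, Function('k')(-3)), -89))) = Add(-6, Mul(-1, Add(Mul(-7, 3), -89))) = Add(-6, Mul(-1, Add(-21, -89))) = Add(-6, Mul(-1, -110)) = Add(-6, 110) = 104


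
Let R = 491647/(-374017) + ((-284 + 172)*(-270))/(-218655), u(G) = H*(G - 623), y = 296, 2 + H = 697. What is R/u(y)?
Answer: 2640252197/413019730260795 ≈ 6.3926e-6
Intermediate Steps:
H = 695 (H = -2 + 697 = 695)
u(G) = -432985 + 695*G (u(G) = 695*(G - 623) = 695*(-623 + G) = -432985 + 695*G)
R = -2640252197/1817348603 (R = 491647*(-1/374017) - 112*(-270)*(-1/218655) = -491647/374017 + 30240*(-1/218655) = -491647/374017 - 672/4859 = -2640252197/1817348603 ≈ -1.4528)
R/u(y) = -2640252197/(1817348603*(-432985 + 695*296)) = -2640252197/(1817348603*(-432985 + 205720)) = -2640252197/1817348603/(-227265) = -2640252197/1817348603*(-1/227265) = 2640252197/413019730260795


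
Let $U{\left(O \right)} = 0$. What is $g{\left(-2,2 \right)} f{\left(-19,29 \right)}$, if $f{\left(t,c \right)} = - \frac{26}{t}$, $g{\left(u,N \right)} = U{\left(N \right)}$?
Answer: $0$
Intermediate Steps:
$g{\left(u,N \right)} = 0$
$g{\left(-2,2 \right)} f{\left(-19,29 \right)} = 0 \left(- \frac{26}{-19}\right) = 0 \left(\left(-26\right) \left(- \frac{1}{19}\right)\right) = 0 \cdot \frac{26}{19} = 0$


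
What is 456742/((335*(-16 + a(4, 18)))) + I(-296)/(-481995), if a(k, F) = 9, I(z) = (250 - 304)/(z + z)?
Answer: -1448080415759/7434719320 ≈ -194.77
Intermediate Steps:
I(z) = -27/z (I(z) = -54*1/(2*z) = -27/z)
456742/((335*(-16 + a(4, 18)))) + I(-296)/(-481995) = 456742/((335*(-16 + 9))) - 27/(-296)/(-481995) = 456742/((335*(-7))) - 27*(-1/296)*(-1/481995) = 456742/(-2345) + (27/296)*(-1/481995) = 456742*(-1/2345) - 3/15852280 = -456742/2345 - 3/15852280 = -1448080415759/7434719320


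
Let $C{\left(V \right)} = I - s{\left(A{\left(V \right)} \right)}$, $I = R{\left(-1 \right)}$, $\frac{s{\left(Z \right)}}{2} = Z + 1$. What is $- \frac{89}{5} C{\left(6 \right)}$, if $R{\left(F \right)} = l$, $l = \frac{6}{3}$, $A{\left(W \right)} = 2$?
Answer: $\frac{356}{5} \approx 71.2$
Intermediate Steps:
$s{\left(Z \right)} = 2 + 2 Z$ ($s{\left(Z \right)} = 2 \left(Z + 1\right) = 2 \left(1 + Z\right) = 2 + 2 Z$)
$l = 2$ ($l = 6 \cdot \frac{1}{3} = 2$)
$R{\left(F \right)} = 2$
$I = 2$
$C{\left(V \right)} = -4$ ($C{\left(V \right)} = 2 - \left(2 + 2 \cdot 2\right) = 2 - \left(2 + 4\right) = 2 - 6 = -4$)
$- \frac{89}{5} C{\left(6 \right)} = - \frac{89}{5} \left(-4\right) = \left(-89\right) \frac{1}{5} \left(-4\right) = \left(- \frac{89}{5}\right) \left(-4\right) = \frac{356}{5}$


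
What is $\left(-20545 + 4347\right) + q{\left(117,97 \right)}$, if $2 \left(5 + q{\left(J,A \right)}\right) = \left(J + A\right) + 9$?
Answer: $- \frac{32183}{2} \approx -16092.0$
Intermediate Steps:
$q{\left(J,A \right)} = - \frac{1}{2} + \frac{A}{2} + \frac{J}{2}$ ($q{\left(J,A \right)} = -5 + \frac{\left(J + A\right) + 9}{2} = -5 + \frac{\left(A + J\right) + 9}{2} = -5 + \frac{9 + A + J}{2} = -5 + \left(\frac{9}{2} + \frac{A}{2} + \frac{J}{2}\right) = - \frac{1}{2} + \frac{A}{2} + \frac{J}{2}$)
$\left(-20545 + 4347\right) + q{\left(117,97 \right)} = \left(-20545 + 4347\right) + \left(- \frac{1}{2} + \frac{1}{2} \cdot 97 + \frac{1}{2} \cdot 117\right) = -16198 + \left(- \frac{1}{2} + \frac{97}{2} + \frac{117}{2}\right) = -16198 + \frac{213}{2} = - \frac{32183}{2}$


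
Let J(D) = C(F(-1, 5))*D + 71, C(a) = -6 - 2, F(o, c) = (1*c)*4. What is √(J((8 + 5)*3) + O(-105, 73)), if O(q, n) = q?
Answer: I*√346 ≈ 18.601*I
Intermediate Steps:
F(o, c) = 4*c (F(o, c) = c*4 = 4*c)
C(a) = -8
J(D) = 71 - 8*D (J(D) = -8*D + 71 = 71 - 8*D)
√(J((8 + 5)*3) + O(-105, 73)) = √((71 - 8*(8 + 5)*3) - 105) = √((71 - 104*3) - 105) = √((71 - 8*39) - 105) = √((71 - 312) - 105) = √(-241 - 105) = √(-346) = I*√346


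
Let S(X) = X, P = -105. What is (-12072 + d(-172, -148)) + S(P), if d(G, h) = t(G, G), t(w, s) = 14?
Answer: -12163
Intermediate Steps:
d(G, h) = 14
(-12072 + d(-172, -148)) + S(P) = (-12072 + 14) - 105 = -12058 - 105 = -12163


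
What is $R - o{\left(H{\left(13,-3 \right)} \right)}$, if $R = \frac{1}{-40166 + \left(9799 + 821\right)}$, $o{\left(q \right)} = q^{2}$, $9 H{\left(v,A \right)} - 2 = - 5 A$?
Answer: $- \frac{8538875}{2393226} \approx -3.5679$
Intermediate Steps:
$H{\left(v,A \right)} = \frac{2}{9} - \frac{5 A}{9}$ ($H{\left(v,A \right)} = \frac{2}{9} + \frac{\left(-5\right) A}{9} = \frac{2}{9} - \frac{5 A}{9}$)
$R = - \frac{1}{29546}$ ($R = \frac{1}{-40166 + 10620} = \frac{1}{-29546} = - \frac{1}{29546} \approx -3.3846 \cdot 10^{-5}$)
$R - o{\left(H{\left(13,-3 \right)} \right)} = - \frac{1}{29546} - \left(\frac{2}{9} - - \frac{5}{3}\right)^{2} = - \frac{1}{29546} - \left(\frac{2}{9} + \frac{5}{3}\right)^{2} = - \frac{1}{29546} - \left(\frac{17}{9}\right)^{2} = - \frac{1}{29546} - \frac{289}{81} = - \frac{8538875}{2393226}$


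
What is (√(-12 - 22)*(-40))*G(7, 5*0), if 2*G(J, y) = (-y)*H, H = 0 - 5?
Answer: 0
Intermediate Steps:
H = -5
G(J, y) = 5*y/2 (G(J, y) = (-y*(-5))/2 = (5*y)/2 = 5*y/2)
(√(-12 - 22)*(-40))*G(7, 5*0) = (√(-12 - 22)*(-40))*(5*(5*0)/2) = (√(-34)*(-40))*((5/2)*0) = ((I*√34)*(-40))*0 = -40*I*√34*0 = 0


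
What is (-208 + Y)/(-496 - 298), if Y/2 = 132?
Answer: -28/397 ≈ -0.070529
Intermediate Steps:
Y = 264 (Y = 2*132 = 264)
(-208 + Y)/(-496 - 298) = (-208 + 264)/(-496 - 298) = 56/(-794) = 56*(-1/794) = -28/397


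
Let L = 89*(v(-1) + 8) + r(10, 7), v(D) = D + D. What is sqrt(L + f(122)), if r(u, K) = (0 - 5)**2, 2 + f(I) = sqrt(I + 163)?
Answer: sqrt(557 + sqrt(285)) ≈ 23.956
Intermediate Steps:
f(I) = -2 + sqrt(163 + I) (f(I) = -2 + sqrt(I + 163) = -2 + sqrt(163 + I))
v(D) = 2*D
r(u, K) = 25 (r(u, K) = (-5)**2 = 25)
L = 559 (L = 89*(2*(-1) + 8) + 25 = 89*(-2 + 8) + 25 = 89*6 + 25 = 534 + 25 = 559)
sqrt(L + f(122)) = sqrt(559 + (-2 + sqrt(163 + 122))) = sqrt(559 + (-2 + sqrt(285))) = sqrt(557 + sqrt(285))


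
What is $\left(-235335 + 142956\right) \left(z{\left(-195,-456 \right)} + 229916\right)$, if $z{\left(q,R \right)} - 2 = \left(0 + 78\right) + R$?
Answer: $-21204675660$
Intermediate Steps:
$z{\left(q,R \right)} = 80 + R$ ($z{\left(q,R \right)} = 2 + \left(\left(0 + 78\right) + R\right) = 2 + \left(78 + R\right) = 80 + R$)
$\left(-235335 + 142956\right) \left(z{\left(-195,-456 \right)} + 229916\right) = \left(-235335 + 142956\right) \left(\left(80 - 456\right) + 229916\right) = - 92379 \left(-376 + 229916\right) = \left(-92379\right) 229540 = -21204675660$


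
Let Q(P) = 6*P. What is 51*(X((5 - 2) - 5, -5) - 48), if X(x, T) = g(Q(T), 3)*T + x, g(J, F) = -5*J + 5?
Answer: -42075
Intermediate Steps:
g(J, F) = 5 - 5*J
X(x, T) = x + T*(5 - 30*T) (X(x, T) = (5 - 30*T)*T + x = T*(5 - 30*T) + x = x + T*(5 - 30*T))
51*(X((5 - 2) - 5, -5) - 48) = 51*((((5 - 2) - 5) - 5*(-5)*(-1 + 6*(-5))) - 48) = 51*(((3 - 5) - 5*(-5)*(-1 - 30)) - 48) = 51*((-2 - 5*(-5)*(-31)) - 48) = 51*((-2 - 775) - 48) = 51*(-777 - 48) = 51*(-825) = -42075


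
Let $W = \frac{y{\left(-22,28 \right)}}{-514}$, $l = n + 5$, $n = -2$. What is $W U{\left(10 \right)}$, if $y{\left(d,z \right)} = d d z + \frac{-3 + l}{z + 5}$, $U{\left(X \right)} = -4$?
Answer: $\frac{27104}{257} \approx 105.46$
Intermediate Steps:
$l = 3$ ($l = -2 + 5 = 3$)
$y{\left(d,z \right)} = z d^{2}$ ($y{\left(d,z \right)} = d d z + \frac{-3 + 3}{z + 5} = d^{2} z + \frac{0}{5 + z} = z d^{2} + 0 = z d^{2}$)
$W = - \frac{6776}{257}$ ($W = \frac{28 \left(-22\right)^{2}}{-514} = 28 \cdot 484 \left(- \frac{1}{514}\right) = 13552 \left(- \frac{1}{514}\right) = - \frac{6776}{257} \approx -26.366$)
$W U{\left(10 \right)} = \left(- \frac{6776}{257}\right) \left(-4\right) = \frac{27104}{257}$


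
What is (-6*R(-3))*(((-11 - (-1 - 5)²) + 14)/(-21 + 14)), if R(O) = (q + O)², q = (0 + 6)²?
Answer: -215622/7 ≈ -30803.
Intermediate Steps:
q = 36 (q = 6² = 36)
R(O) = (36 + O)²
(-6*R(-3))*(((-11 - (-1 - 5)²) + 14)/(-21 + 14)) = (-6*(36 - 3)²)*(((-11 - (-1 - 5)²) + 14)/(-21 + 14)) = (-6*33²)*(((-11 - 1*(-6)²) + 14)/(-7)) = (-6*1089)*(((-11 - 1*36) + 14)*(-⅐)) = -6534*((-11 - 36) + 14)*(-1)/7 = -6534*(-47 + 14)*(-1)/7 = -(-215622)*(-1)/7 = -6534*33/7 = -215622/7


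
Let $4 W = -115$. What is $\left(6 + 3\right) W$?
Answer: $- \frac{1035}{4} \approx -258.75$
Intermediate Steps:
$W = - \frac{115}{4}$ ($W = \frac{1}{4} \left(-115\right) = - \frac{115}{4} \approx -28.75$)
$\left(6 + 3\right) W = \left(6 + 3\right) \left(- \frac{115}{4}\right) = 9 \left(- \frac{115}{4}\right) = - \frac{1035}{4}$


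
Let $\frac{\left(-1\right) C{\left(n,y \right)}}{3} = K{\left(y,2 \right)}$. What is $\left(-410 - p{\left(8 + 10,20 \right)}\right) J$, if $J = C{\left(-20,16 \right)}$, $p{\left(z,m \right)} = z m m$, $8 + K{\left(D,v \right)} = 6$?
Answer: $-45660$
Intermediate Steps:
$K{\left(D,v \right)} = -2$ ($K{\left(D,v \right)} = -8 + 6 = -2$)
$C{\left(n,y \right)} = 6$ ($C{\left(n,y \right)} = \left(-3\right) \left(-2\right) = 6$)
$p{\left(z,m \right)} = z m^{2}$
$J = 6$
$\left(-410 - p{\left(8 + 10,20 \right)}\right) J = \left(-410 - \left(8 + 10\right) 20^{2}\right) 6 = \left(-410 - 18 \cdot 400\right) 6 = \left(-410 - 7200\right) 6 = \left(-7610\right) 6 = -45660$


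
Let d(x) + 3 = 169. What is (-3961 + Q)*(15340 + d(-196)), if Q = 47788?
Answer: 679581462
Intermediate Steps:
d(x) = 166 (d(x) = -3 + 169 = 166)
(-3961 + Q)*(15340 + d(-196)) = (-3961 + 47788)*(15340 + 166) = 43827*15506 = 679581462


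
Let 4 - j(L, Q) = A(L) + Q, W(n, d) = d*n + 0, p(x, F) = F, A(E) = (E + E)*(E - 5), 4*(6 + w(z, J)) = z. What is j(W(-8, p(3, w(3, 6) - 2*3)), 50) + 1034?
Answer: -14312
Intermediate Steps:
w(z, J) = -6 + z/4
A(E) = 2*E*(-5 + E) (A(E) = (2*E)*(-5 + E) = 2*E*(-5 + E))
W(n, d) = d*n
j(L, Q) = 4 - Q - 2*L*(-5 + L) (j(L, Q) = 4 - (2*L*(-5 + L) + Q) = 4 - (Q + 2*L*(-5 + L)) = 4 + (-Q - 2*L*(-5 + L)) = 4 - Q - 2*L*(-5 + L))
j(W(-8, p(3, w(3, 6) - 2*3)), 50) + 1034 = (4 - 1*50 - 2*((-6 + (¼)*3) - 2*3)*(-8)*(-5 + ((-6 + (¼)*3) - 2*3)*(-8))) + 1034 = (4 - 50 - 2*((-6 + ¾) - 6)*(-8)*(-5 + ((-6 + ¾) - 6)*(-8))) + 1034 = (4 - 50 - 2*(-21/4 - 6)*(-8)*(-5 + (-21/4 - 6)*(-8))) + 1034 = (4 - 50 - 2*(-45/4*(-8))*(-5 - 45/4*(-8))) + 1034 = (4 - 50 - 2*90*(-5 + 90)) + 1034 = (4 - 50 - 2*90*85) + 1034 = (4 - 50 - 15300) + 1034 = -15346 + 1034 = -14312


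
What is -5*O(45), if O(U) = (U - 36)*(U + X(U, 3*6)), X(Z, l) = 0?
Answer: -2025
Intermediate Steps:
O(U) = U*(-36 + U) (O(U) = (U - 36)*(U + 0) = (-36 + U)*U = U*(-36 + U))
-5*O(45) = -225*(-36 + 45) = -225*9 = -5*405 = -2025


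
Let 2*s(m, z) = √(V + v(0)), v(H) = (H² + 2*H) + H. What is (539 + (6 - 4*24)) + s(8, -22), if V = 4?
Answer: 450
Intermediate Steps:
v(H) = H² + 3*H
s(m, z) = 1 (s(m, z) = √(4 + 0*(3 + 0))/2 = √(4 + 0*3)/2 = √(4 + 0)/2 = √4/2 = (½)*2 = 1)
(539 + (6 - 4*24)) + s(8, -22) = (539 + (6 - 4*24)) + 1 = (539 + (6 - 96)) + 1 = (539 - 90) + 1 = 449 + 1 = 450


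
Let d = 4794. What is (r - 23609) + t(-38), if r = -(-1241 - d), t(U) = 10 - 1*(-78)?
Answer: -17486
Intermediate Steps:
t(U) = 88 (t(U) = 10 + 78 = 88)
r = 6035 (r = -(-1241 - 1*4794) = -(-1241 - 4794) = -1*(-6035) = 6035)
(r - 23609) + t(-38) = (6035 - 23609) + 88 = -17574 + 88 = -17486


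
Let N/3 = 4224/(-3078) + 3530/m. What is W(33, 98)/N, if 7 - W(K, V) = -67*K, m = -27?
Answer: -189639/33887 ≈ -5.5962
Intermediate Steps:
W(K, V) = 7 + 67*K (W(K, V) = 7 - (-67)*K = 7 + 67*K)
N = -67774/171 (N = 3*(4224/(-3078) + 3530/(-27)) = 3*(4224*(-1/3078) + 3530*(-1/27)) = 3*(-704/513 - 3530/27) = 3*(-67774/513) = -67774/171 ≈ -396.34)
W(33, 98)/N = (7 + 67*33)/(-67774/171) = (7 + 2211)*(-171/67774) = 2218*(-171/67774) = -189639/33887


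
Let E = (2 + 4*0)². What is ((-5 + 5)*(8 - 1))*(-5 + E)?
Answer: 0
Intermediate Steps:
E = 4 (E = (2 + 0)² = 2² = 4)
((-5 + 5)*(8 - 1))*(-5 + E) = ((-5 + 5)*(8 - 1))*(-5 + 4) = (0*7)*(-1) = 0*(-1) = 0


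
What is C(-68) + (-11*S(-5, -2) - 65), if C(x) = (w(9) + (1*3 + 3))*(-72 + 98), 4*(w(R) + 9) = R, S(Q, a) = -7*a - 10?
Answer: -257/2 ≈ -128.50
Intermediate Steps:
S(Q, a) = -10 - 7*a
w(R) = -9 + R/4
C(x) = -39/2 (C(x) = ((-9 + (¼)*9) + (1*3 + 3))*(-72 + 98) = ((-9 + 9/4) + (3 + 3))*26 = (-27/4 + 6)*26 = -¾*26 = -39/2)
C(-68) + (-11*S(-5, -2) - 65) = -39/2 + (-11*(-10 - 7*(-2)) - 65) = -39/2 + (-11*(-10 + 14) - 65) = -39/2 + (-11*4 - 65) = -39/2 + (-44 - 65) = -39/2 - 109 = -257/2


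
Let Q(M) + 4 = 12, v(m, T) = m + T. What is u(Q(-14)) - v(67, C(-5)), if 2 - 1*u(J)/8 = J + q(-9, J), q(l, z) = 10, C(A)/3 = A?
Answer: -180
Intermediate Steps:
C(A) = 3*A
v(m, T) = T + m
Q(M) = 8 (Q(M) = -4 + 12 = 8)
u(J) = -64 - 8*J (u(J) = 16 - 8*(J + 10) = 16 - 8*(10 + J) = 16 + (-80 - 8*J) = -64 - 8*J)
u(Q(-14)) - v(67, C(-5)) = (-64 - 8*8) - (3*(-5) + 67) = (-64 - 64) - (-15 + 67) = -128 - 1*52 = -128 - 52 = -180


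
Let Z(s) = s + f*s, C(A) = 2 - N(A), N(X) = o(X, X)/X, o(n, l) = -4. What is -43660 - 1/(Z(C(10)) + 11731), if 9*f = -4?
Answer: -1536701023/35197 ≈ -43660.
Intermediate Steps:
f = -4/9 (f = (1/9)*(-4) = -4/9 ≈ -0.44444)
N(X) = -4/X
C(A) = 2 + 4/A (C(A) = 2 - (-4)/A = 2 + 4/A)
Z(s) = 5*s/9 (Z(s) = s - 4*s/9 = 5*s/9)
-43660 - 1/(Z(C(10)) + 11731) = -43660 - 1/(5*(2 + 4/10)/9 + 11731) = -43660 - 1/(5*(2 + 4*(1/10))/9 + 11731) = -43660 - 1/(5*(2 + 2/5)/9 + 11731) = -43660 - 1/((5/9)*(12/5) + 11731) = -43660 - 1/(4/3 + 11731) = -43660 - 1/35197/3 = -43660 - 1*3/35197 = -43660 - 3/35197 = -1536701023/35197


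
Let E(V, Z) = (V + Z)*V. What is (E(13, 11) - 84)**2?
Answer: 51984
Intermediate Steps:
E(V, Z) = V*(V + Z)
(E(13, 11) - 84)**2 = (13*(13 + 11) - 84)**2 = (13*24 - 84)**2 = (312 - 84)**2 = 228**2 = 51984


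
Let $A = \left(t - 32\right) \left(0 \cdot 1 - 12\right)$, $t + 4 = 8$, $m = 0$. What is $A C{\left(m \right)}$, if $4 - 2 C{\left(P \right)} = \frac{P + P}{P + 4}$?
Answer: $672$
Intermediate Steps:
$C{\left(P \right)} = 2 - \frac{P}{4 + P}$ ($C{\left(P \right)} = 2 - \frac{\left(P + P\right) \frac{1}{P + 4}}{2} = 2 - \frac{2 P \frac{1}{4 + P}}{2} = 2 - \frac{P}{4 + P}$)
$t = 4$ ($t = -4 + 8 = 4$)
$A = 336$ ($A = \left(4 - 32\right) \left(0 \cdot 1 - 12\right) = - 28 \left(0 - 12\right) = \left(-28\right) \left(-12\right) = 336$)
$A C{\left(m \right)} = 336 \frac{8 + 0}{4 + 0} = 336 \cdot \frac{1}{4} \cdot 8 = 336 \cdot 2 = 672$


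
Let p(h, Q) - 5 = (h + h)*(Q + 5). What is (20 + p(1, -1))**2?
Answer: 1089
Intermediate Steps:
p(h, Q) = 5 + 2*h*(5 + Q) (p(h, Q) = 5 + (h + h)*(Q + 5) = 5 + (2*h)*(5 + Q) = 5 + 2*h*(5 + Q))
(20 + p(1, -1))**2 = (20 + (5 + 10*1 + 2*(-1)*1))**2 = (20 + (5 + 10 - 2))**2 = (20 + 13)**2 = 33**2 = 1089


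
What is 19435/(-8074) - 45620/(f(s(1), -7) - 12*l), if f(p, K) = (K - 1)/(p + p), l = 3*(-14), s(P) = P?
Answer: -18902669/201850 ≈ -93.647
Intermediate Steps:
l = -42
f(p, K) = (-1 + K)/(2*p) (f(p, K) = (-1 + K)/((2*p)) = (-1 + K)*(1/(2*p)) = (-1 + K)/(2*p))
19435/(-8074) - 45620/(f(s(1), -7) - 12*l) = 19435/(-8074) - 45620/((1/2)*(-1 - 7)/1 - 12*(-42)) = 19435*(-1/8074) - 45620/((1/2)*1*(-8) + 504) = -19435/8074 - 45620/(-4 + 504) = -19435/8074 - 45620/500 = -19435/8074 - 45620*1/500 = -19435/8074 - 2281/25 = -18902669/201850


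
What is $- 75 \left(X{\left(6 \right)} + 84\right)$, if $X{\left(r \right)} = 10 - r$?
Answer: $-6600$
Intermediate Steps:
$- 75 \left(X{\left(6 \right)} + 84\right) = - 75 \left(\left(10 - 6\right) + 84\right) = - 75 \left(4 + 84\right) = \left(-75\right) 88 = -6600$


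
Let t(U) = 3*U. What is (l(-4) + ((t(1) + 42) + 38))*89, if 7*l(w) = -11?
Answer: 50730/7 ≈ 7247.1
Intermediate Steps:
l(w) = -11/7 (l(w) = (⅐)*(-11) = -11/7)
(l(-4) + ((t(1) + 42) + 38))*89 = (-11/7 + ((3*1 + 42) + 38))*89 = (-11/7 + ((3 + 42) + 38))*89 = (-11/7 + (45 + 38))*89 = (-11/7 + 83)*89 = (570/7)*89 = 50730/7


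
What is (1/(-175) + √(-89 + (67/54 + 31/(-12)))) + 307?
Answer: 53724/175 + I*√29271/18 ≈ 306.99 + 9.5049*I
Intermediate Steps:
(1/(-175) + √(-89 + (67/54 + 31/(-12)))) + 307 = (-1/175 + √(-89 + (67*(1/54) + 31*(-1/12)))) + 307 = (-1/175 + √(-89 + (67/54 - 31/12))) + 307 = (-1/175 + √(-89 - 145/108)) + 307 = (-1/175 + √(-9757/108)) + 307 = (-1/175 + I*√29271/18) + 307 = 53724/175 + I*√29271/18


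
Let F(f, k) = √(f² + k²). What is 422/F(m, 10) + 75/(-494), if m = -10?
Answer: -75/494 + 211*√2/10 ≈ 29.688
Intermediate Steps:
422/F(m, 10) + 75/(-494) = 422/(√((-10)² + 10²)) + 75/(-494) = 422/(√(100 + 100)) + 75*(-1/494) = 422/(√200) - 75/494 = 422/((10*√2)) - 75/494 = 422*(√2/20) - 75/494 = 211*√2/10 - 75/494 = -75/494 + 211*√2/10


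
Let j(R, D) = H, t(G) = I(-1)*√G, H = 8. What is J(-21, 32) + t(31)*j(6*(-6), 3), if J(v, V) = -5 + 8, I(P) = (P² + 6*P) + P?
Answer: 3 - 48*√31 ≈ -264.25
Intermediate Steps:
I(P) = P² + 7*P
J(v, V) = 3
t(G) = -6*√G (t(G) = (-(7 - 1))*√G = (-1*6)*√G = -6*√G)
j(R, D) = 8
J(-21, 32) + t(31)*j(6*(-6), 3) = 3 - 6*√31*8 = 3 - 48*√31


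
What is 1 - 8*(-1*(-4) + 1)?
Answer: -39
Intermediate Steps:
1 - 8*(-1*(-4) + 1) = 1 - 8*(4 + 1) = 1 - 8*5 = 1 - 40 = -39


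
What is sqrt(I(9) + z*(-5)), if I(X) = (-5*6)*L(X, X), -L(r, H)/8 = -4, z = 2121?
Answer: 3*I*sqrt(1285) ≈ 107.54*I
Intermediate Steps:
L(r, H) = 32 (L(r, H) = -8*(-4) = 32)
I(X) = -960 (I(X) = -5*6*32 = -30*32 = -960)
sqrt(I(9) + z*(-5)) = sqrt(-960 + 2121*(-5)) = sqrt(-960 - 10605) = sqrt(-11565) = 3*I*sqrt(1285)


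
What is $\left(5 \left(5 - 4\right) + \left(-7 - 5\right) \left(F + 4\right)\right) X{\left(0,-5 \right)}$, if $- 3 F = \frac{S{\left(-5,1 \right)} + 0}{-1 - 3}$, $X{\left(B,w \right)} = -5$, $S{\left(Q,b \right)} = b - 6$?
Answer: $190$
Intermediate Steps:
$S{\left(Q,b \right)} = -6 + b$ ($S{\left(Q,b \right)} = b - 6 = -6 + b$)
$F = - \frac{5}{12}$ ($F = - \frac{\left(\left(-6 + 1\right) + 0\right) \frac{1}{-1 - 3}}{3} = - \frac{\left(-5 + 0\right) \frac{1}{-4}}{3} = - \frac{\left(-5\right) \left(- \frac{1}{4}\right)}{3} = \left(- \frac{1}{3}\right) \frac{5}{4} = - \frac{5}{12} \approx -0.41667$)
$\left(5 \left(5 - 4\right) + \left(-7 - 5\right) \left(F + 4\right)\right) X{\left(0,-5 \right)} = \left(5 \left(5 - 4\right) + \left(-7 - 5\right) \left(- \frac{5}{12} + 4\right)\right) \left(-5\right) = \left(5 \cdot 1 - 43\right) \left(-5\right) = \left(5 - 43\right) \left(-5\right) = \left(-38\right) \left(-5\right) = 190$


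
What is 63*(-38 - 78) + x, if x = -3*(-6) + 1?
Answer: -7289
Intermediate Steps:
x = 19 (x = 18 + 1 = 19)
63*(-38 - 78) + x = 63*(-38 - 78) + 19 = 63*(-116) + 19 = -7308 + 19 = -7289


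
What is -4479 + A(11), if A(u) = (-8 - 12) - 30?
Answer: -4529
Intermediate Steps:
A(u) = -50 (A(u) = -20 - 30 = -50)
-4479 + A(11) = -4479 - 50 = -4529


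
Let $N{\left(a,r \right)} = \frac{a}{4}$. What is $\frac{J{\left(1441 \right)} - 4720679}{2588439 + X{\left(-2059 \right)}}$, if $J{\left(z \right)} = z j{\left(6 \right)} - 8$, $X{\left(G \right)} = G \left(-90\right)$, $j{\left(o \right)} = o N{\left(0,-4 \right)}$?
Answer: $- \frac{4720687}{2773749} \approx -1.7019$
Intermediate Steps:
$N{\left(a,r \right)} = \frac{a}{4}$ ($N{\left(a,r \right)} = a \frac{1}{4} = \frac{a}{4}$)
$j{\left(o \right)} = 0$ ($j{\left(o \right)} = o \frac{1}{4} \cdot 0 = o 0 = 0$)
$X{\left(G \right)} = - 90 G$
$J{\left(z \right)} = -8$ ($J{\left(z \right)} = z 0 - 8 = 0 - 8 = -8$)
$\frac{J{\left(1441 \right)} - 4720679}{2588439 + X{\left(-2059 \right)}} = \frac{-8 - 4720679}{2588439 - -185310} = - \frac{4720687}{2588439 + 185310} = - \frac{4720687}{2773749}$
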